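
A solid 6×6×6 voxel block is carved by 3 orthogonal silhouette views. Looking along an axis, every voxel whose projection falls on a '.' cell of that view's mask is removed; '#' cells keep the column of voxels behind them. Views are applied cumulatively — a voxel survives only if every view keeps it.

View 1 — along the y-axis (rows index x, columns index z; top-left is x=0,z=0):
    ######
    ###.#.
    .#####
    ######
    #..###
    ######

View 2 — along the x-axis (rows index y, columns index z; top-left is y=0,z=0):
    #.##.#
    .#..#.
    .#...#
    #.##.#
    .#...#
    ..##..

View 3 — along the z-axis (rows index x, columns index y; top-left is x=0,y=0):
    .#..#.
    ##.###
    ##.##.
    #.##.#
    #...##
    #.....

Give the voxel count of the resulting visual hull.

full grid |V| = 216
  1. axis=1 (XZ plane), |mask|=31  ⇒  voxels=186
  2. axis=0 (YZ plane), |mask|=16  ⇒  voxels=81
  3. axis=2 (XY plane), |mask|=19  ⇒  voxels=43

voxel count = 43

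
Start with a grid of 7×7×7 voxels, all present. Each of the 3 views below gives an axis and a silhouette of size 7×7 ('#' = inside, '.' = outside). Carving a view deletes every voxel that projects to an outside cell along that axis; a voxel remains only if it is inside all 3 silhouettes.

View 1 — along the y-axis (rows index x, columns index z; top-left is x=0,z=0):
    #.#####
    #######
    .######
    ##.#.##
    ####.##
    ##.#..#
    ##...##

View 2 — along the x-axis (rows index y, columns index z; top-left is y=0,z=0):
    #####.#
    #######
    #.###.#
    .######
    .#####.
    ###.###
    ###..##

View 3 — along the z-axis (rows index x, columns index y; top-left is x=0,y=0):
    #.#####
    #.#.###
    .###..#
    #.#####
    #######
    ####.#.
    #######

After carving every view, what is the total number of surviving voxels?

full grid |V| = 343
step 1: project along y, AND mask (38/49) → |grid| = 266
step 2: project along x, AND mask (40/49) → |grid| = 214
step 3: project along z, AND mask (40/49) → |grid| = 170

|visual hull| = 170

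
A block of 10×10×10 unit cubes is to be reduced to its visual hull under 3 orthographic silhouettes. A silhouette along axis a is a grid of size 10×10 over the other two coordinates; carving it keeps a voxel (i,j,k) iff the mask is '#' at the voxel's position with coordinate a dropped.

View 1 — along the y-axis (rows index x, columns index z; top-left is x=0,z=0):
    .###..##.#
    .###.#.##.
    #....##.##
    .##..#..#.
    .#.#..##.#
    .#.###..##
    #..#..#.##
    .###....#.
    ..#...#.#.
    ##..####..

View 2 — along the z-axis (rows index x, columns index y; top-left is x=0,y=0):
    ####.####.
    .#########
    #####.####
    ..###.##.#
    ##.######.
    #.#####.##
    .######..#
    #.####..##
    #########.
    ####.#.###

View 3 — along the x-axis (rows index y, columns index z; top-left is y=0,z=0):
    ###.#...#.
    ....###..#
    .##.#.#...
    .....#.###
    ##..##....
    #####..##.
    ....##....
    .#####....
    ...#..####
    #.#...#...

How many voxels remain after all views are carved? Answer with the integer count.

voxel count = 164

start: 10×10×10 = 1000 voxels
carve view 1 (along y, XZ-mask fill 50/100): 500 voxels remain
carve view 2 (along z, XY-mask fill 79/100): 397 voxels remain
carve view 3 (along x, YZ-mask fill 43/100): 164 voxels remain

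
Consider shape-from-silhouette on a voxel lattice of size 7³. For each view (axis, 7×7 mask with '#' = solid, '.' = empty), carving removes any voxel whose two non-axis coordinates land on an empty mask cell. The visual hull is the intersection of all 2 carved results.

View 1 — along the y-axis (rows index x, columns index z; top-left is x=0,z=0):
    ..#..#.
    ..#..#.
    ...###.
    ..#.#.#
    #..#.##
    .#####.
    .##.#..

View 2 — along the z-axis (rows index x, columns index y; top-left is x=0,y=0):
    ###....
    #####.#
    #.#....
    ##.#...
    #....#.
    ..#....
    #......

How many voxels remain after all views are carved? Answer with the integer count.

49 voxels

full grid |V| = 343
V1 y: intersect with XZ mask (22 set) -- 154 left
V2 z: intersect with XY mask (18 set) -- 49 left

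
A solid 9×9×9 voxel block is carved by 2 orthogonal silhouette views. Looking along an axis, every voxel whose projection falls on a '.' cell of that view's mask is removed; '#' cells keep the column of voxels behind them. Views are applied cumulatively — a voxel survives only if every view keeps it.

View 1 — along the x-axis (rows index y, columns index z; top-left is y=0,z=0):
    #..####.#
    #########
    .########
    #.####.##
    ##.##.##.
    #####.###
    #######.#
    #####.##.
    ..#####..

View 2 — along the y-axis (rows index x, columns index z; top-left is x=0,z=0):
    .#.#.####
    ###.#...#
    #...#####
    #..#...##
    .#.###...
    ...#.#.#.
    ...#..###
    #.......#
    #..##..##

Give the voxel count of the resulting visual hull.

|visual hull| = 276

full grid |V| = 729
carve view 1 (along x, YZ-mask fill 64/81): 576 voxels remain
carve view 2 (along y, XZ-mask fill 39/81): 276 voxels remain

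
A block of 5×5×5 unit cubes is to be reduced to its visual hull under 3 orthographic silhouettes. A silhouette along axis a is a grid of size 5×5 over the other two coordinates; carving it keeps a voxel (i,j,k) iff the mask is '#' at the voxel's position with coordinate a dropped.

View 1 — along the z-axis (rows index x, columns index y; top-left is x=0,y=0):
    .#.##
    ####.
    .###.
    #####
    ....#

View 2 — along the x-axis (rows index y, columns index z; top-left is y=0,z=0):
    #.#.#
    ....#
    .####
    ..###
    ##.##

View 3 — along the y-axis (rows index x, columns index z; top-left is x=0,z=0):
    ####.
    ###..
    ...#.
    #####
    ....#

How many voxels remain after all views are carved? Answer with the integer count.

start: 5×5×5 = 125 voxels
carve view 1 (along z, XY-mask fill 16/25): 80 voxels remain
carve view 2 (along x, YZ-mask fill 15/25): 46 voxels remain
carve view 3 (along y, XZ-mask fill 14/25): 28 voxels remain

|visual hull| = 28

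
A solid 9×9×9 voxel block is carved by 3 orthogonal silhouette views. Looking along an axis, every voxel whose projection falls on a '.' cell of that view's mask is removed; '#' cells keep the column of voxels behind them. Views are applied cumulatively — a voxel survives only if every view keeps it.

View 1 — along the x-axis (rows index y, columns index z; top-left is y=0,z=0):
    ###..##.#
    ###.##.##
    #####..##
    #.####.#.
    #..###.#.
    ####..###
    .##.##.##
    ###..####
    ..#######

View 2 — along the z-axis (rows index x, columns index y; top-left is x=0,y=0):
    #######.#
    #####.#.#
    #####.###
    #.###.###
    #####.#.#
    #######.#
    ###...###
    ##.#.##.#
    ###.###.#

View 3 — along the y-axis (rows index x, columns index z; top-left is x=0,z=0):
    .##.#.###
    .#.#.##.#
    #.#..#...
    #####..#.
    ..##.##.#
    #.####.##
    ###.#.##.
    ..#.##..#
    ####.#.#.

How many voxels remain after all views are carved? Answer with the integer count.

initial block: 9^3 = 729
step 1: project along x, AND mask (58/81) → |grid| = 522
step 2: project along z, AND mask (64/81) → |grid| = 409
step 3: project along y, AND mask (48/81) → |grid| = 249

remaining voxels: 249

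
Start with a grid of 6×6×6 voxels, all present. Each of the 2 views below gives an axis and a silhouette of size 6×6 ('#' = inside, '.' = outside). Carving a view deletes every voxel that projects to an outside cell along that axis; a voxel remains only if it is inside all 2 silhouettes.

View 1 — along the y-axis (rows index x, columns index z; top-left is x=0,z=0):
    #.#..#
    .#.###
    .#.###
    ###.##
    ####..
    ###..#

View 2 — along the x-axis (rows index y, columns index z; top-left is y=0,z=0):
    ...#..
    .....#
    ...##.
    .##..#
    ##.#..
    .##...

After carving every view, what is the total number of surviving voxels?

before carving: 216 voxels (6×6×6)
V1 y: intersect with XZ mask (24 set) -- 144 left
V2 x: intersect with YZ mask (12 set) -- 49 left

|visual hull| = 49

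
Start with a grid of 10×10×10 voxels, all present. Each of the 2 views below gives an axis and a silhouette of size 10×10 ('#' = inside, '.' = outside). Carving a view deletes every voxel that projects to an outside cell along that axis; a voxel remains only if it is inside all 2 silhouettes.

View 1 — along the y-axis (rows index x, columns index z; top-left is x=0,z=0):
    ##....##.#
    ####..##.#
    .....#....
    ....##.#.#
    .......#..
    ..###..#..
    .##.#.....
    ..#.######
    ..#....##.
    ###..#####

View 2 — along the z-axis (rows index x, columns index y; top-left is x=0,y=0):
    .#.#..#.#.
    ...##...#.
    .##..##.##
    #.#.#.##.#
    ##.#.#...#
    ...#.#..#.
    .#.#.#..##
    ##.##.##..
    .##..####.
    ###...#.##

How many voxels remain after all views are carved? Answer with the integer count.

remaining voxels: 211

before carving: 1000 voxels (10×10×10)
  1. axis=1 (XZ plane), |mask|=43  ⇒  voxels=430
  2. axis=2 (XY plane), |mask|=50  ⇒  voxels=211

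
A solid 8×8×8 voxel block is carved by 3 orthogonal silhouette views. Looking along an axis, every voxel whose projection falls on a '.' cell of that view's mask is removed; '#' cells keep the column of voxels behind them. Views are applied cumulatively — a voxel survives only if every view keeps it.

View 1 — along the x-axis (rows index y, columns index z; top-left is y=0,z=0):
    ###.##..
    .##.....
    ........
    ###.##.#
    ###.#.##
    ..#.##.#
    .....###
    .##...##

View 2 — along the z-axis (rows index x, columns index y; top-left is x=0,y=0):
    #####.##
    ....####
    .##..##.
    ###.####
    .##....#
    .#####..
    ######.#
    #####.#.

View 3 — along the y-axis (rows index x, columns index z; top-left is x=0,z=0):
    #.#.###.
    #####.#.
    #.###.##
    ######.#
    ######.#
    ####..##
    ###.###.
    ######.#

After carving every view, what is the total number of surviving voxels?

|visual hull| = 116

initial block: 8^3 = 512
step 1: project along x, AND mask (30/64) → |grid| = 240
step 2: project along z, AND mask (43/64) → |grid| = 149
step 3: project along y, AND mask (50/64) → |grid| = 116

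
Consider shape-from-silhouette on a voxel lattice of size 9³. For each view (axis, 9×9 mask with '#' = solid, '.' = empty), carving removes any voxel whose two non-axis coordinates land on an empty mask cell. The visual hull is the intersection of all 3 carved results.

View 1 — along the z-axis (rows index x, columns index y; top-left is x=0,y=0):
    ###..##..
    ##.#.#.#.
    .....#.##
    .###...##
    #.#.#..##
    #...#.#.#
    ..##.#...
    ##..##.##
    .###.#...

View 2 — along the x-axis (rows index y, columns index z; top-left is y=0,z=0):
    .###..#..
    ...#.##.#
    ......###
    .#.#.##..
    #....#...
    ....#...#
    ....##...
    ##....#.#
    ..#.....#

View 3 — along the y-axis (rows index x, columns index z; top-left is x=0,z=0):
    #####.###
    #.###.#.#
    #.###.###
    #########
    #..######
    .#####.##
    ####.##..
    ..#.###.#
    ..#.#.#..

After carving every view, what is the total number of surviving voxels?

initial block: 9^3 = 729
V1 z: intersect with XY mask (40 set) -- 360 left
V2 x: intersect with YZ mask (27 set) -- 123 left
V3 y: intersect with XZ mask (58 set) -- 90 left

|visual hull| = 90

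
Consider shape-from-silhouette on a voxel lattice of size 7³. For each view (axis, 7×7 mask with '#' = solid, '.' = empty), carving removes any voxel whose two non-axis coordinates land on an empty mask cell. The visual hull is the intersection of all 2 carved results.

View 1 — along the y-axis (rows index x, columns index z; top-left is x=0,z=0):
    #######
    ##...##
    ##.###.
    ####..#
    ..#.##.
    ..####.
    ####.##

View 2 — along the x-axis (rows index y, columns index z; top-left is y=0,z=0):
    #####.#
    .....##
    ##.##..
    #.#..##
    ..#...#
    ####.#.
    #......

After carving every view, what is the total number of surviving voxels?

|visual hull| = 117

full grid |V| = 343
carve view 1 (along y, XZ-mask fill 34/49): 238 voxels remain
carve view 2 (along x, YZ-mask fill 24/49): 117 voxels remain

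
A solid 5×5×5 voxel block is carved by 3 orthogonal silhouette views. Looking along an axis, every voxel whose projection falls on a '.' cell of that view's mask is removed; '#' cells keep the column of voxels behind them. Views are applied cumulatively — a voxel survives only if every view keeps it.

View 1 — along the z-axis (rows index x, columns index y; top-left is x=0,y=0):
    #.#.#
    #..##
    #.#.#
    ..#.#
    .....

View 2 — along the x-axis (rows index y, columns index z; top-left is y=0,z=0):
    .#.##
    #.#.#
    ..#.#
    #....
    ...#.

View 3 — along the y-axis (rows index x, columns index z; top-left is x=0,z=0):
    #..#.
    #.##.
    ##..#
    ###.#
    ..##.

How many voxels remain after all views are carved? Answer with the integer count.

voxel count = 10

before carving: 125 voxels (5×5×5)
V1 z: intersect with XY mask (11 set) -- 55 left
V2 x: intersect with YZ mask (10 set) -- 20 left
V3 y: intersect with XZ mask (14 set) -- 10 left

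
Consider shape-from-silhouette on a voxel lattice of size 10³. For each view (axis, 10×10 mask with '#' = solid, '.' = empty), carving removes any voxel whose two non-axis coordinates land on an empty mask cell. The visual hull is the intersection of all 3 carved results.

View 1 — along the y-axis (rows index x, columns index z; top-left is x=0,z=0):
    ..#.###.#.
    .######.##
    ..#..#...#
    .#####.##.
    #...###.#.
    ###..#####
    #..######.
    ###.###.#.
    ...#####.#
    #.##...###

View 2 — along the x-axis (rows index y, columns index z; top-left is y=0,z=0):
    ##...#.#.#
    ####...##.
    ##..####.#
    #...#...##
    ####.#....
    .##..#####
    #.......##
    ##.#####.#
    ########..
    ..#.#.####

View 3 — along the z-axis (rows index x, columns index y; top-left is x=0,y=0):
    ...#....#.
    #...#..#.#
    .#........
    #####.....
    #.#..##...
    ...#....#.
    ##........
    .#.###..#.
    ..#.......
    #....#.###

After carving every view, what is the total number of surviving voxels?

remaining voxels: 116

full grid |V| = 1000
after view 1 [y-axis, 62 of 100 cells solid] → remaining = 620
after view 2 [x-axis, 59 of 100 cells solid] → remaining = 357
after view 3 [z-axis, 31 of 100 cells solid] → remaining = 116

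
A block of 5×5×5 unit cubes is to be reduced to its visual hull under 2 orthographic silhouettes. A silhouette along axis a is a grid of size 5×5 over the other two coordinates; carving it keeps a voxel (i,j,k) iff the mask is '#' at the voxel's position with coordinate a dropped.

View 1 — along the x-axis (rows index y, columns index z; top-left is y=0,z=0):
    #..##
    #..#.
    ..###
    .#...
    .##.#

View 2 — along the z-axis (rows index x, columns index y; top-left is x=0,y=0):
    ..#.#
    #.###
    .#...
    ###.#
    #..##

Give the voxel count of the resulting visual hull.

36 voxels

initial block: 5^3 = 125
[1] x-view keeps 12 columns → grid now 60
[2] z-view keeps 14 columns → grid now 36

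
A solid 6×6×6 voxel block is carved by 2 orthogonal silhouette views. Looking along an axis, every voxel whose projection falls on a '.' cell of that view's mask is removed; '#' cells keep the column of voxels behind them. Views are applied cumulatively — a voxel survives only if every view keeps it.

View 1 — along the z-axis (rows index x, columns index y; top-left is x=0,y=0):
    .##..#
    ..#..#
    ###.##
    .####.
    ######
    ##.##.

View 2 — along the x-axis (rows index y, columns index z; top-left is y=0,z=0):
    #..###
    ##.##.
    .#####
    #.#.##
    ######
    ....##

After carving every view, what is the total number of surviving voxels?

start: 6×6×6 = 216 voxels
after view 1 [z-axis, 24 of 36 cells solid] → remaining = 144
after view 2 [x-axis, 25 of 36 cells solid] → remaining = 101

remaining voxels: 101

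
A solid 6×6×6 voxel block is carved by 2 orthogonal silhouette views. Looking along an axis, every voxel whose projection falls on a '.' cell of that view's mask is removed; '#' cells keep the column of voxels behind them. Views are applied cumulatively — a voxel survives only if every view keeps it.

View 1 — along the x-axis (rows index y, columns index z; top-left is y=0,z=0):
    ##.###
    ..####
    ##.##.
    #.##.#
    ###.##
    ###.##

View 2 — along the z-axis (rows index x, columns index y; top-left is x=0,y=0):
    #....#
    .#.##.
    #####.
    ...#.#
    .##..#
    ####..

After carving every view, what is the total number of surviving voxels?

before carving: 216 voxels (6×6×6)
carve view 1 (along x, YZ-mask fill 27/36): 162 voxels remain
carve view 2 (along z, XY-mask fill 19/36): 84 voxels remain

voxel count = 84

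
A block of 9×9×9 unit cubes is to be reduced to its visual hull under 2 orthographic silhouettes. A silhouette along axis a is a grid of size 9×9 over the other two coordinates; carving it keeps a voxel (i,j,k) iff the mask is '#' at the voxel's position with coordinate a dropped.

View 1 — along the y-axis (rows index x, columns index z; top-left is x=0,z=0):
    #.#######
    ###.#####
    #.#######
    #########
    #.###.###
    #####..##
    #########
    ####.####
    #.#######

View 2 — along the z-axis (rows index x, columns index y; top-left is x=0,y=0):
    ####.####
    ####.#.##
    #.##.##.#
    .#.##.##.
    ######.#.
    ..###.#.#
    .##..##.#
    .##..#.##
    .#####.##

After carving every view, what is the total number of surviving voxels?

remaining voxels: 438

before carving: 729 voxels (9×9×9)
after view 1 [y-axis, 72 of 81 cells solid] → remaining = 648
after view 2 [z-axis, 55 of 81 cells solid] → remaining = 438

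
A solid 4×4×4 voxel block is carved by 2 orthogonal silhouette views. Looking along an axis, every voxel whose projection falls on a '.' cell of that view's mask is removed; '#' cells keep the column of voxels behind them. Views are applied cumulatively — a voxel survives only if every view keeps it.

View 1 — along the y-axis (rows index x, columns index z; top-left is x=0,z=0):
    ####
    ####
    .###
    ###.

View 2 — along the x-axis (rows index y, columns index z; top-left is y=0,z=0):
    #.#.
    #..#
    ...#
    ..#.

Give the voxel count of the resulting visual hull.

20 voxels

full grid |V| = 64
step 1: project along y, AND mask (14/16) → |grid| = 56
step 2: project along x, AND mask (6/16) → |grid| = 20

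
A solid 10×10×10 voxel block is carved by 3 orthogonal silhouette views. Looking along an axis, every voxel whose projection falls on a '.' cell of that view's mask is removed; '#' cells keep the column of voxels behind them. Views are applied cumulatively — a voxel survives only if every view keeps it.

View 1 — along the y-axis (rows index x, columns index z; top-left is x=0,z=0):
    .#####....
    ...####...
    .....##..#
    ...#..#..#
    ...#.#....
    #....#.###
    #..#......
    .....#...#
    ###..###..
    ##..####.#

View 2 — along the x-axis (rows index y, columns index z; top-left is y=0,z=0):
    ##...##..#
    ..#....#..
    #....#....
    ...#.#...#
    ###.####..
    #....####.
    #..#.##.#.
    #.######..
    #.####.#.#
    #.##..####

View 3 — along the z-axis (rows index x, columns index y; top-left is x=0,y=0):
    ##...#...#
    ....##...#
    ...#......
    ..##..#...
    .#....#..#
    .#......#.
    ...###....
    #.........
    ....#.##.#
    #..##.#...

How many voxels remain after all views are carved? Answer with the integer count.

start: 10×10×10 = 1000 voxels
  1. axis=1 (XZ plane), |mask|=39  ⇒  voxels=390
  2. axis=0 (YZ plane), |mask|=50  ⇒  voxels=217
  3. axis=2 (XY plane), |mask|=28  ⇒  voxels=66

66 voxels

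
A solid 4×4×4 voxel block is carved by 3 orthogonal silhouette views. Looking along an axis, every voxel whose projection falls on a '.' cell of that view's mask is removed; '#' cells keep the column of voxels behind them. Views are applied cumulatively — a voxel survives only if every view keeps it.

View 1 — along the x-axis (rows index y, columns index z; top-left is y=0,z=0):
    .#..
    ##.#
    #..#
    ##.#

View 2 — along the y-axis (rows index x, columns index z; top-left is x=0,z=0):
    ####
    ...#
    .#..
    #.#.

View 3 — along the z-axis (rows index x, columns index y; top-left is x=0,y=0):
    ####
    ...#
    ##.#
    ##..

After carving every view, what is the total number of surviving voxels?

|visual hull| = 14

full grid |V| = 64
[1] x-view keeps 9 columns → grid now 36
[2] y-view keeps 8 columns → grid now 18
[3] z-view keeps 10 columns → grid now 14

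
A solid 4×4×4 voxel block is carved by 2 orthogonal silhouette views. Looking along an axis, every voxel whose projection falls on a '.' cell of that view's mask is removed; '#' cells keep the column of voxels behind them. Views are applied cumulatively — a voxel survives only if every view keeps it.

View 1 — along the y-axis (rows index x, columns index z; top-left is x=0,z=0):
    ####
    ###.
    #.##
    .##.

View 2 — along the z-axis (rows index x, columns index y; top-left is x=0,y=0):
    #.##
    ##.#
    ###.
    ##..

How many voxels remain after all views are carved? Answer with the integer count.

before carving: 64 voxels (4×4×4)
carve view 1 (along y, XZ-mask fill 12/16): 48 voxels remain
carve view 2 (along z, XY-mask fill 11/16): 34 voxels remain

remaining voxels: 34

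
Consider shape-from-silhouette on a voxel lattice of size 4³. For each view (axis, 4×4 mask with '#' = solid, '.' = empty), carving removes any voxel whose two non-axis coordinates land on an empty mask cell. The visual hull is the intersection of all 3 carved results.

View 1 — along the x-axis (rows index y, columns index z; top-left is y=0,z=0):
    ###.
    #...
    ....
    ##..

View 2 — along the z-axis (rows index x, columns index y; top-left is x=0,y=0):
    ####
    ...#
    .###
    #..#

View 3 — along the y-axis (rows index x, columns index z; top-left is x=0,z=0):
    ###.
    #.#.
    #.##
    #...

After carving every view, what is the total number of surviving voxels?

remaining voxels: 11

full grid |V| = 64
  1. axis=0 (YZ plane), |mask|=6  ⇒  voxels=24
  2. axis=2 (XY plane), |mask|=10  ⇒  voxels=16
  3. axis=1 (XZ plane), |mask|=9  ⇒  voxels=11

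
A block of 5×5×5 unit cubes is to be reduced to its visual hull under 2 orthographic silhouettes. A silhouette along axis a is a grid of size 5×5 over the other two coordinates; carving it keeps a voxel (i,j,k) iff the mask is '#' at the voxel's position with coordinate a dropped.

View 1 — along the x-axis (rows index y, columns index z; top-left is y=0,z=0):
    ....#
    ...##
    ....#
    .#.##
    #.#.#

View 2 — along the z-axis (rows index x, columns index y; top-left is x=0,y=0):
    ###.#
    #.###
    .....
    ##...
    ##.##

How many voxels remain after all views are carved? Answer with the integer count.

full grid |V| = 125
[1] x-view keeps 10 columns → grid now 50
[2] z-view keeps 14 columns → grid now 27

27 voxels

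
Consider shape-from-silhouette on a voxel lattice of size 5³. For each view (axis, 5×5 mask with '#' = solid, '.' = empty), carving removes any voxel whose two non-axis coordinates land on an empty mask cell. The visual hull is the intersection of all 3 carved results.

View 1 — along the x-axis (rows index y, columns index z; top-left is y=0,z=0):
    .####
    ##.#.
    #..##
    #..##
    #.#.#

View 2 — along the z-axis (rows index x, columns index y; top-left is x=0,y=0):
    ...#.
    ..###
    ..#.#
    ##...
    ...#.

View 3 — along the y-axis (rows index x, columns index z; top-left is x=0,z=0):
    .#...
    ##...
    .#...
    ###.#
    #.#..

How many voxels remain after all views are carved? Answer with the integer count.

9 voxels

full grid |V| = 125
carve view 1 (along x, YZ-mask fill 16/25): 80 voxels remain
carve view 2 (along z, XY-mask fill 9/25): 28 voxels remain
carve view 3 (along y, XZ-mask fill 10/25): 9 voxels remain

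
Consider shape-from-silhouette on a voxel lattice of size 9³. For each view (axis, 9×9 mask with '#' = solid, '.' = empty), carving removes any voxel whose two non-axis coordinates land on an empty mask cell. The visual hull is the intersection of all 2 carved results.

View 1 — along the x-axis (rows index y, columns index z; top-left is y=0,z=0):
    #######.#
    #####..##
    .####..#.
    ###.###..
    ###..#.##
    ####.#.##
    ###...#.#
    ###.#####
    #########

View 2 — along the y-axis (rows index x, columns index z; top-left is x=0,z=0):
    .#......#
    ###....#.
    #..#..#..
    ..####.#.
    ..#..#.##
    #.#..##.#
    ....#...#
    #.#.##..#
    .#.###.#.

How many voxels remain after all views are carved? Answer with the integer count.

before carving: 729 voxels (9×9×9)
after view 1 [x-axis, 61 of 81 cells solid] → remaining = 549
after view 2 [y-axis, 35 of 81 cells solid] → remaining = 242

voxel count = 242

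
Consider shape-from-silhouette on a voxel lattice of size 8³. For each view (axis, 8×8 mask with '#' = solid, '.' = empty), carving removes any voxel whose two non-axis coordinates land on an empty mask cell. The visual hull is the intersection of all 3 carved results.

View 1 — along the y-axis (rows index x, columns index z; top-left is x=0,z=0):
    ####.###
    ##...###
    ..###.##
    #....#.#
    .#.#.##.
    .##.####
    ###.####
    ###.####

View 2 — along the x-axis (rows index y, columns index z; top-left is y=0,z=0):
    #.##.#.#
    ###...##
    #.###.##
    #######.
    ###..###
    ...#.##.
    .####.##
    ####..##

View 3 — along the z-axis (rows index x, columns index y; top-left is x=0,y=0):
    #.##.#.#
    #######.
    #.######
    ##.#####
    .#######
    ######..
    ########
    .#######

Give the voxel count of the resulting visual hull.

remaining voxels: 204

initial block: 8^3 = 512
after view 1 [y-axis, 44 of 64 cells solid] → remaining = 352
after view 2 [x-axis, 44 of 64 cells solid] → remaining = 244
after view 3 [z-axis, 54 of 64 cells solid] → remaining = 204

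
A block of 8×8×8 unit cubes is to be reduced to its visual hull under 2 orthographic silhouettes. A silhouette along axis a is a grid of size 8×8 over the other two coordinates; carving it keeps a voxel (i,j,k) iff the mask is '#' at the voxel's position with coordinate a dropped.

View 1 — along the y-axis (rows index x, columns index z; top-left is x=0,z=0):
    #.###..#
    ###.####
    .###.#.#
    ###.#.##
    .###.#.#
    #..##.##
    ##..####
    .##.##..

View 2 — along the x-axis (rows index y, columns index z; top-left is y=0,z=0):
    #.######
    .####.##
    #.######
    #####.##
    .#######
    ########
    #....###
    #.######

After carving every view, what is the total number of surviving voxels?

remaining voxels: 284

initial block: 8^3 = 512
V1 y: intersect with XZ mask (43 set) -- 344 left
V2 x: intersect with YZ mask (53 set) -- 284 left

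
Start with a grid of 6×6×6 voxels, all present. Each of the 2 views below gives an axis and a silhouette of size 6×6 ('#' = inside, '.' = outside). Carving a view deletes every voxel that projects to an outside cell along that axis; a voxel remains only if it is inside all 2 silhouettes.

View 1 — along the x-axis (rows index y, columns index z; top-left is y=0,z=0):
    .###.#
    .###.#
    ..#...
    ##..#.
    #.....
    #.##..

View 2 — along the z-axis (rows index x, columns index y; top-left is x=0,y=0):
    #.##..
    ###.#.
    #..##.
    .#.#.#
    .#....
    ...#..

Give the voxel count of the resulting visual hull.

43 voxels

before carving: 216 voxels (6×6×6)
  1. axis=0 (YZ plane), |mask|=16  ⇒  voxels=96
  2. axis=2 (XY plane), |mask|=15  ⇒  voxels=43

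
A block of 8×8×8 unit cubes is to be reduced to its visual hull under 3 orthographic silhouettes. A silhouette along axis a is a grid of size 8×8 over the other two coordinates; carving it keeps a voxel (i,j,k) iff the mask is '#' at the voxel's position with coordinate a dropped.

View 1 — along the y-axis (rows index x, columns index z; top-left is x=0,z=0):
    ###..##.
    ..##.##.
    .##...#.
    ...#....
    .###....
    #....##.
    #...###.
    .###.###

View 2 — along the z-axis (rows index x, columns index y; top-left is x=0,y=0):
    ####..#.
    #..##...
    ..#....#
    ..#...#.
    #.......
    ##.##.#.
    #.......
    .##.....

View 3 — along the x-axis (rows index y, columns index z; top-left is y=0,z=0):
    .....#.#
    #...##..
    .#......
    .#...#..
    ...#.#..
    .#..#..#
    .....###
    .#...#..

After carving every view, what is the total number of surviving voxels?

24 voxels

before carving: 512 voxels (8×8×8)
step 1: project along y, AND mask (29/64) → |grid| = 232
step 2: project along z, AND mask (21/64) → |grid| = 79
step 3: project along x, AND mask (18/64) → |grid| = 24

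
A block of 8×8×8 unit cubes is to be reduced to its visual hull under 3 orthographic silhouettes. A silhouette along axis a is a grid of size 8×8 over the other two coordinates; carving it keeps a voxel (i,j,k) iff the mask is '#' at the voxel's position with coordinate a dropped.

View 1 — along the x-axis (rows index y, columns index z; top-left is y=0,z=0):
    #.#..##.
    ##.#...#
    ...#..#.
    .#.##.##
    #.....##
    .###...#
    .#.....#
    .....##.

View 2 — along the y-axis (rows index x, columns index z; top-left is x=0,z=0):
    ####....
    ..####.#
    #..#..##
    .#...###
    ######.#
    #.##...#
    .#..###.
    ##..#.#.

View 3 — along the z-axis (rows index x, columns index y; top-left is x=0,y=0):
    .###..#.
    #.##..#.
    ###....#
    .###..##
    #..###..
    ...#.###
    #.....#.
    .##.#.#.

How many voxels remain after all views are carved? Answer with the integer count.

before carving: 512 voxels (8×8×8)
V1 x: intersect with YZ mask (26 set) -- 208 left
V2 y: intersect with XZ mask (36 set) -- 120 left
V3 z: intersect with XY mask (31 set) -- 60 left

60 voxels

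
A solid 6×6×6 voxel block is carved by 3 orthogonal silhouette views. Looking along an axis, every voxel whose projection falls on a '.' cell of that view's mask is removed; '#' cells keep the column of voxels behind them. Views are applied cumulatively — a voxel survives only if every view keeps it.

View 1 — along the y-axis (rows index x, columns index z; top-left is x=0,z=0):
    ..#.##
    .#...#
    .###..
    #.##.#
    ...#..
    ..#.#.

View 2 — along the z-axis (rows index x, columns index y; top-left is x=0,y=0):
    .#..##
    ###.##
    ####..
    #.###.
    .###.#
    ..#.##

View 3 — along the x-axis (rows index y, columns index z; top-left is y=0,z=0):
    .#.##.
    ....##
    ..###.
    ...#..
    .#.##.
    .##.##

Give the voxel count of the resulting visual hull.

remaining voxels: 28

start: 6×6×6 = 216 voxels
  1. axis=1 (XZ plane), |mask|=15  ⇒  voxels=90
  2. axis=2 (XY plane), |mask|=23  ⇒  voxels=57
  3. axis=0 (YZ plane), |mask|=16  ⇒  voxels=28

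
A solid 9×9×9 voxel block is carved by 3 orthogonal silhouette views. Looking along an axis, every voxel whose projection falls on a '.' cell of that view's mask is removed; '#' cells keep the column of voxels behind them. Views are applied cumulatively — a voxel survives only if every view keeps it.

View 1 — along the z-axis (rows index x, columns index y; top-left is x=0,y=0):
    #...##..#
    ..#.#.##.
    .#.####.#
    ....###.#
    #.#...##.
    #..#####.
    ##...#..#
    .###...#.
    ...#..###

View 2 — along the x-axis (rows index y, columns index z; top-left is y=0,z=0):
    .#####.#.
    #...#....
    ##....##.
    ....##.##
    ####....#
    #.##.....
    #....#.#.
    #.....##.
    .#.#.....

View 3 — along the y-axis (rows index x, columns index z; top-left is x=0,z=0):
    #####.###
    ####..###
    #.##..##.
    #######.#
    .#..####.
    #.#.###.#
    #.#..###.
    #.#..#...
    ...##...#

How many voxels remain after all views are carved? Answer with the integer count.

91 voxels

before carving: 729 voxels (9×9×9)
after view 1 [z-axis, 40 of 81 cells solid] → remaining = 360
after view 2 [x-axis, 32 of 81 cells solid] → remaining = 141
after view 3 [y-axis, 50 of 81 cells solid] → remaining = 91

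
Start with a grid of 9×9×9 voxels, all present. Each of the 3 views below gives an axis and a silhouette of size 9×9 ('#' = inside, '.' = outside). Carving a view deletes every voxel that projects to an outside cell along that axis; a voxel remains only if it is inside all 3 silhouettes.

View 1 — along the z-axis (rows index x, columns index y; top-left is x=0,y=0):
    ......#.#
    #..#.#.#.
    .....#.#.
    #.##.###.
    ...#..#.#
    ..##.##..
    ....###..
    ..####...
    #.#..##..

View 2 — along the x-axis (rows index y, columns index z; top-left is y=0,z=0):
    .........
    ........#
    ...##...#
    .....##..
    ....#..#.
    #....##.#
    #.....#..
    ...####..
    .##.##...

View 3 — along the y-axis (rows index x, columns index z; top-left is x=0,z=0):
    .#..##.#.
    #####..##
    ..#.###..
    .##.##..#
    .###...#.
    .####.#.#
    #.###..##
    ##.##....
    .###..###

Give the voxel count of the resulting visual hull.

voxel count = 42

initial block: 9^3 = 729
  1. axis=2 (XY plane), |mask|=32  ⇒  voxels=288
  2. axis=0 (YZ plane), |mask|=22  ⇒  voxels=86
  3. axis=1 (XZ plane), |mask|=46  ⇒  voxels=42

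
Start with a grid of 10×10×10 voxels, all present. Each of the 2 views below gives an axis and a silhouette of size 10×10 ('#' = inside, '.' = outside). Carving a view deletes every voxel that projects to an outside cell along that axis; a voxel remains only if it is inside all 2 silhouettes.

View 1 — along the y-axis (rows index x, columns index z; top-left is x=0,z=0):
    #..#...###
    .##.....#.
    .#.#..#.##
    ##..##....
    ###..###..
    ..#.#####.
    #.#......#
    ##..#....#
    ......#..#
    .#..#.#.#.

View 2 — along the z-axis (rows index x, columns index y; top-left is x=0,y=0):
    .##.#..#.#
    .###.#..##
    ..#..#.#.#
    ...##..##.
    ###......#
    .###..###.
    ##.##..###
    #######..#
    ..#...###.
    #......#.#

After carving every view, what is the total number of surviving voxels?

remaining voxels: 212

initial block: 10^3 = 1000
step 1: project along y, AND mask (42/100) → |grid| = 420
step 2: project along z, AND mask (51/100) → |grid| = 212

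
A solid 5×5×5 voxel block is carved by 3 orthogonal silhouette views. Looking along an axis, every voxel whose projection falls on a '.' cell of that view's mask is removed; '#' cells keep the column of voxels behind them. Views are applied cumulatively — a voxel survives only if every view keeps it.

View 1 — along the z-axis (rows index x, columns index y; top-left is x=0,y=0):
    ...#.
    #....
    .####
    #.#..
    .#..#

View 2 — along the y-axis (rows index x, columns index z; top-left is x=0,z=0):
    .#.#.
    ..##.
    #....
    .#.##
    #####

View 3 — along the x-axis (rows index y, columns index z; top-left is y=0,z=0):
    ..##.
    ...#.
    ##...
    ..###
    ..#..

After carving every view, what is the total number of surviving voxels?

voxel count = 8

full grid |V| = 125
[1] z-view keeps 10 columns → grid now 50
[2] y-view keeps 13 columns → grid now 24
[3] x-view keeps 9 columns → grid now 8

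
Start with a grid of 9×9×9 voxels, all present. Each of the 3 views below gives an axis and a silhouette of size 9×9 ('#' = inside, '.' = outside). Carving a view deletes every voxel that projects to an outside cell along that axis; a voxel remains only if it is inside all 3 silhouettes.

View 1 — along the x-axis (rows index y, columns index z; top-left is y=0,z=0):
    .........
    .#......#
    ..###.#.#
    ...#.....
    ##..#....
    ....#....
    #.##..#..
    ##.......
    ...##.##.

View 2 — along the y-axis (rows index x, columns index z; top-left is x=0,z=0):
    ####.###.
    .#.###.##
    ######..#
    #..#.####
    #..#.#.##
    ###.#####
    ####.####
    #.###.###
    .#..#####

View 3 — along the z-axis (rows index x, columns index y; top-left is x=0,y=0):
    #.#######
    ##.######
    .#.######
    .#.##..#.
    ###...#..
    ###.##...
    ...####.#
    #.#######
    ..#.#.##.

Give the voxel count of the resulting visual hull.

full grid |V| = 729
  1. axis=0 (YZ plane), |mask|=22  ⇒  voxels=198
  2. axis=1 (XZ plane), |mask|=60  ⇒  voxels=139
  3. axis=2 (XY plane), |mask|=53  ⇒  voxels=94

remaining voxels: 94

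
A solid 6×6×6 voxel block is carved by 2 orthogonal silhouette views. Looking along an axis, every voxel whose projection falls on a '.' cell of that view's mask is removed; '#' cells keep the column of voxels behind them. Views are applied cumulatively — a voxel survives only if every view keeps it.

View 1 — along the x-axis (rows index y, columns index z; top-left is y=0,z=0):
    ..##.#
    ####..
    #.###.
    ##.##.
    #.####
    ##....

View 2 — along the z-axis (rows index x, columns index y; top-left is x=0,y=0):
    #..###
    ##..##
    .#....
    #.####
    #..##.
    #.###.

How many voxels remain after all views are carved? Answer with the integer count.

remaining voxels: 78

initial block: 6^3 = 216
V1 x: intersect with YZ mask (22 set) -- 132 left
V2 z: intersect with XY mask (21 set) -- 78 left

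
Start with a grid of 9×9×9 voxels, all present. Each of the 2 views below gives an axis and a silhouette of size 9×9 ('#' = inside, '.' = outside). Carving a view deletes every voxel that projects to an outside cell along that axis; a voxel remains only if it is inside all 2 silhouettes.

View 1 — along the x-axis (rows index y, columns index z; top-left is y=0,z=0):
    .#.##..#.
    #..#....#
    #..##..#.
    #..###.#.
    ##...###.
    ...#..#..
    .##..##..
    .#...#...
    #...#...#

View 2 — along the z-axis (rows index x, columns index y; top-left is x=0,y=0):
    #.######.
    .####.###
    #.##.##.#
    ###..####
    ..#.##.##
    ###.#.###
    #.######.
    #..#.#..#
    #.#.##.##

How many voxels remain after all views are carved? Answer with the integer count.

initial block: 9^3 = 729
  1. axis=0 (YZ plane), |mask|=32  ⇒  voxels=288
  2. axis=2 (XY plane), |mask|=56  ⇒  voxels=197

voxel count = 197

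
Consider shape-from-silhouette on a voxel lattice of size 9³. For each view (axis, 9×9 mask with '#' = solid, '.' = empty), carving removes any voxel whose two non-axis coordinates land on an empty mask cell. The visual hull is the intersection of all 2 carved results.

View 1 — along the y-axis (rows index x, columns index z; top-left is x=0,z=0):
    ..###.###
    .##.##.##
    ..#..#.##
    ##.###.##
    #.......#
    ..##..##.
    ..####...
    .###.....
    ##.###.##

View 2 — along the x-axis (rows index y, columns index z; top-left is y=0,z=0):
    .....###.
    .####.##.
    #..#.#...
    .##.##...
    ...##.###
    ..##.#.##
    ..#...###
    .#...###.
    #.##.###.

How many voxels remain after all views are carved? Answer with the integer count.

remaining voxels: 195

initial block: 9^3 = 729
[1] y-view keeps 43 columns → grid now 387
[2] x-view keeps 40 columns → grid now 195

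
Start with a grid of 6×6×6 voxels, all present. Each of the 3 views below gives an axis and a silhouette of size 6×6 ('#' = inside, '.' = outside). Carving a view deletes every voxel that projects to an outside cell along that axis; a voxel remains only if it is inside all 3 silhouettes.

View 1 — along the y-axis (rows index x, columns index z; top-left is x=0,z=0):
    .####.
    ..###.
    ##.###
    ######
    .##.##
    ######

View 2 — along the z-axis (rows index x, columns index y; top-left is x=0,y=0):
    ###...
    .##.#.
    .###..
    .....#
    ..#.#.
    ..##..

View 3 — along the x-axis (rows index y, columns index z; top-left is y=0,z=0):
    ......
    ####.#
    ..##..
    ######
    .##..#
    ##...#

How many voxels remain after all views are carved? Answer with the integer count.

initial block: 6^3 = 216
[1] y-view keeps 28 columns → grid now 168
[2] z-view keeps 14 columns → grid now 62
[3] x-view keeps 19 columns → grid now 35

remaining voxels: 35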